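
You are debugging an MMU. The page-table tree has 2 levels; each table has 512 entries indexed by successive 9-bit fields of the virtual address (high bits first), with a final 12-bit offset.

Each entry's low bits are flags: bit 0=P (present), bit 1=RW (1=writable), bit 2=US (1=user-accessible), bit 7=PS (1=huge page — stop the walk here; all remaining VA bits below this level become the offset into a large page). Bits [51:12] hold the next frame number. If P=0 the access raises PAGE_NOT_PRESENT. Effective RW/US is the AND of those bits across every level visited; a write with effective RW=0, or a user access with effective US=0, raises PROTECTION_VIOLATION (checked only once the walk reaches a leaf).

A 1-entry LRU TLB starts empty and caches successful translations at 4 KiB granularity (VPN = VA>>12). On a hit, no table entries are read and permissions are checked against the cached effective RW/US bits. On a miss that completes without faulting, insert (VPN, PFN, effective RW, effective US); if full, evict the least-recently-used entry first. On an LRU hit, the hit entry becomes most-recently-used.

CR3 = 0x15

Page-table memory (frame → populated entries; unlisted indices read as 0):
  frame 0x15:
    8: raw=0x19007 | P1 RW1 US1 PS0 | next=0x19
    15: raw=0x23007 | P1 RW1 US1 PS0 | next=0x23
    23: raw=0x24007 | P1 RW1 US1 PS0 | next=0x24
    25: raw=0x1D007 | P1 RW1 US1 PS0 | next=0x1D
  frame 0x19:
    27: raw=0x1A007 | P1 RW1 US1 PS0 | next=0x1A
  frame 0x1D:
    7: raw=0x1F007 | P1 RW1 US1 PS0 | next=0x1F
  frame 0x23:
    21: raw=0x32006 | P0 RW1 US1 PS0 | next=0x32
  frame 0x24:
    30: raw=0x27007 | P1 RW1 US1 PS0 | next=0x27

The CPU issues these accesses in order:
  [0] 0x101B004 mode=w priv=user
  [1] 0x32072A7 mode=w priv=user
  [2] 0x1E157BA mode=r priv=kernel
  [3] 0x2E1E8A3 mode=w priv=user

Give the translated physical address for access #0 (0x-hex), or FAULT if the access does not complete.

Per-access translation:
#0 VA=0x101B004 (w,user):
  lvl0: tbl 0x15, slot 8 ⇒ 0x19007 (P1/RW1/US1/PS0)
  lvl1: tbl 0x19, slot 27 ⇒ 0x1A007 (P1/RW1/US1/PS0)
  ✓ 0x1A004  — 2 lookups
#1 VA=0x32072A7 (w,user):
  lvl0: tbl 0x15, slot 25 ⇒ 0x1D007 (P1/RW1/US1/PS0)
  lvl1: tbl 0x1D, slot 7 ⇒ 0x1F007 (P1/RW1/US1/PS0)
  ✓ 0x1F2A7  — 2 lookups
#2 VA=0x1E157BA (r,kernel):
  lvl0: tbl 0x15, slot 15 ⇒ 0x23007 (P1/RW1/US1/PS0)
  lvl1: tbl 0x23, slot 21 ⇒ 0x32006 (P0/RW1/US1/PS0)
  ⇒ fault: PAGE_NOT_PRESENT  — 2 lookups
#3 VA=0x2E1E8A3 (w,user):
  lvl0: tbl 0x15, slot 23 ⇒ 0x24007 (P1/RW1/US1/PS0)
  lvl1: tbl 0x24, slot 30 ⇒ 0x27007 (P1/RW1/US1/PS0)
  ✓ 0x278A3  — 2 lookups

Access #0 PA: 0x1A004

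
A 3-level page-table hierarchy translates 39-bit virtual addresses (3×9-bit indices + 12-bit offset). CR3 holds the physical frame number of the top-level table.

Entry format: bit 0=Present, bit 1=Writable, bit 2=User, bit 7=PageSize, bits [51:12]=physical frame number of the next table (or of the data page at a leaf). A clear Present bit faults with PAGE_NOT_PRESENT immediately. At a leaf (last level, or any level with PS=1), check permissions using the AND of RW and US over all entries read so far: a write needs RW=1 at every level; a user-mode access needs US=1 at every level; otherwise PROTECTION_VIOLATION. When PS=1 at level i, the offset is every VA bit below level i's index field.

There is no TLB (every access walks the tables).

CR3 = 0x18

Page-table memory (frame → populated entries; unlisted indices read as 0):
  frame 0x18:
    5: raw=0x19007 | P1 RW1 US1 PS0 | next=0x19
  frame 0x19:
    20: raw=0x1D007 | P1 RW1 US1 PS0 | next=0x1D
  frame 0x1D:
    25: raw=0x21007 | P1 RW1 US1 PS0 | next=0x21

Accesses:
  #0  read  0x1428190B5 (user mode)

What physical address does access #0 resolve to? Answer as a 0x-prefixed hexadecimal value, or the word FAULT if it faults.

Walk each access:
#0 VA=0x1428190B5 (r,user):
  L0 @0x18[5] → 0x19007  P=1,RW=1,US=1,PS=0
  L1 @0x19[20] → 0x1D007  P=1,RW=1,US=1,PS=0
  L2 @0x1D[25] → 0x21007  P=1,RW=1,US=1,PS=0
  ⇒ phys 0x210B5  [3 reads]

Access #0 PA: 0x210B5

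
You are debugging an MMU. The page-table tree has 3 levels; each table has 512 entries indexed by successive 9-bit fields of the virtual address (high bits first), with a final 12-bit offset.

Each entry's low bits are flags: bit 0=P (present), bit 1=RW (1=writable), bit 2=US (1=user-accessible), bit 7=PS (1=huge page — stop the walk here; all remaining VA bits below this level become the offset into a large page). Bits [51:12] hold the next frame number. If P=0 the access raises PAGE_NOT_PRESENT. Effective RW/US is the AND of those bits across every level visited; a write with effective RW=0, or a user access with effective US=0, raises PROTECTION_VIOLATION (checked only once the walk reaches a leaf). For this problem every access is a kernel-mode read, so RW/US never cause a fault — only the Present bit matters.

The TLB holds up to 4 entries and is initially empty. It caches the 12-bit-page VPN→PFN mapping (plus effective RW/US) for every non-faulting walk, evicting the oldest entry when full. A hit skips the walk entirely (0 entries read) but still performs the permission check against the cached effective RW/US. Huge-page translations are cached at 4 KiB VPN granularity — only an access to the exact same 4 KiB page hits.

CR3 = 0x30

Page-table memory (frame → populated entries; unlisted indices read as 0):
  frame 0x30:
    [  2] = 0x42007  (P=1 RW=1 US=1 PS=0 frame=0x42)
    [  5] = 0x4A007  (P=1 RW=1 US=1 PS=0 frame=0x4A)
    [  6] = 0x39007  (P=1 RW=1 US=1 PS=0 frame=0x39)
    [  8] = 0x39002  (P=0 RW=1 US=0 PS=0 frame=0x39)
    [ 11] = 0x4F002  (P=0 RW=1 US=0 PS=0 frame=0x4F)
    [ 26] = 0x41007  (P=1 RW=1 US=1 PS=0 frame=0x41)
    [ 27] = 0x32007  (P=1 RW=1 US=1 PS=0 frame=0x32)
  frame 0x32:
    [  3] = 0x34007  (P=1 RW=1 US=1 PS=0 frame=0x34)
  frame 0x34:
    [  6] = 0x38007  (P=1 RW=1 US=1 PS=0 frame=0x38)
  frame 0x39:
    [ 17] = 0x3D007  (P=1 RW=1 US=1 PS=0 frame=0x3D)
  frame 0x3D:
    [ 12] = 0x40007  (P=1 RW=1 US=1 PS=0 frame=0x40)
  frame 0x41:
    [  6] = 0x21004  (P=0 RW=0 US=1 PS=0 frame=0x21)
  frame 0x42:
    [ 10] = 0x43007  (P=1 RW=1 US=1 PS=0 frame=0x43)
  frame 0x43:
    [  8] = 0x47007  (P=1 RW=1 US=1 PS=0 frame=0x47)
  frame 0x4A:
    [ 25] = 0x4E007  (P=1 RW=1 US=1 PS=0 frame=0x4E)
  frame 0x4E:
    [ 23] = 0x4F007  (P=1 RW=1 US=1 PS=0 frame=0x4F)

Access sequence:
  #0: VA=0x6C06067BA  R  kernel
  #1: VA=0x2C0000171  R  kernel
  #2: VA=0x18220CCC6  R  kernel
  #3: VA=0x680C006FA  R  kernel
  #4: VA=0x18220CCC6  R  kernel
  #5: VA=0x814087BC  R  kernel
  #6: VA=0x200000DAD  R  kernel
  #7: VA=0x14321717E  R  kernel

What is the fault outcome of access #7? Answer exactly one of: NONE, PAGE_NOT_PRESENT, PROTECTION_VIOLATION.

Per-access translation:
#0 VA=0x6C06067BA (r,kernel):
  L0 @0x30[27] → 0x32007  P=1,RW=1,US=1,PS=0
  L1 @0x32[3] → 0x34007  P=1,RW=1,US=1,PS=0
  L2 @0x34[6] → 0x38007  P=1,RW=1,US=1,PS=0
  ⇒ phys 0x387BA  [3 reads]
#1 VA=0x2C0000171 (r,kernel):
  L0 @0x30[11] → 0x4F002  P=0,RW=1,US=0,PS=0
  → PAGE_NOT_PRESENT  (1 entries read)
#2 VA=0x18220CCC6 (r,kernel):
  L0 @0x30[6] → 0x39007  P=1,RW=1,US=1,PS=0
  L1 @0x39[17] → 0x3D007  P=1,RW=1,US=1,PS=0
  L2 @0x3D[12] → 0x40007  P=1,RW=1,US=1,PS=0
  ⇒ phys 0x40CC6  [3 reads]
#3 VA=0x680C006FA (r,kernel):
  L0 @0x30[26] → 0x41007  P=1,RW=1,US=1,PS=0
  L1 @0x41[6] → 0x21004  P=0,RW=0,US=1,PS=0
  → PAGE_NOT_PRESENT  (2 entries read)
#4 VA=0x18220CCC6 (r,kernel):
  TLB hit vpn=0x18220C → PA=0x40CC6
#5 VA=0x814087BC (r,kernel):
  L0 @0x30[2] → 0x42007  P=1,RW=1,US=1,PS=0
  L1 @0x42[10] → 0x43007  P=1,RW=1,US=1,PS=0
  L2 @0x43[8] → 0x47007  P=1,RW=1,US=1,PS=0
  ⇒ phys 0x477BC  [3 reads]
#6 VA=0x200000DAD (r,kernel):
  L0 @0x30[8] → 0x39002  P=0,RW=1,US=0,PS=0
  → PAGE_NOT_PRESENT  (1 entries read)
#7 VA=0x14321717E (r,kernel):
  L0 @0x30[5] → 0x4A007  P=1,RW=1,US=1,PS=0
  L1 @0x4A[25] → 0x4E007  P=1,RW=1,US=1,PS=0
  L2 @0x4E[23] → 0x4F007  P=1,RW=1,US=1,PS=0
  ⇒ phys 0x4F17E  [3 reads]

Access #7 fault: NONE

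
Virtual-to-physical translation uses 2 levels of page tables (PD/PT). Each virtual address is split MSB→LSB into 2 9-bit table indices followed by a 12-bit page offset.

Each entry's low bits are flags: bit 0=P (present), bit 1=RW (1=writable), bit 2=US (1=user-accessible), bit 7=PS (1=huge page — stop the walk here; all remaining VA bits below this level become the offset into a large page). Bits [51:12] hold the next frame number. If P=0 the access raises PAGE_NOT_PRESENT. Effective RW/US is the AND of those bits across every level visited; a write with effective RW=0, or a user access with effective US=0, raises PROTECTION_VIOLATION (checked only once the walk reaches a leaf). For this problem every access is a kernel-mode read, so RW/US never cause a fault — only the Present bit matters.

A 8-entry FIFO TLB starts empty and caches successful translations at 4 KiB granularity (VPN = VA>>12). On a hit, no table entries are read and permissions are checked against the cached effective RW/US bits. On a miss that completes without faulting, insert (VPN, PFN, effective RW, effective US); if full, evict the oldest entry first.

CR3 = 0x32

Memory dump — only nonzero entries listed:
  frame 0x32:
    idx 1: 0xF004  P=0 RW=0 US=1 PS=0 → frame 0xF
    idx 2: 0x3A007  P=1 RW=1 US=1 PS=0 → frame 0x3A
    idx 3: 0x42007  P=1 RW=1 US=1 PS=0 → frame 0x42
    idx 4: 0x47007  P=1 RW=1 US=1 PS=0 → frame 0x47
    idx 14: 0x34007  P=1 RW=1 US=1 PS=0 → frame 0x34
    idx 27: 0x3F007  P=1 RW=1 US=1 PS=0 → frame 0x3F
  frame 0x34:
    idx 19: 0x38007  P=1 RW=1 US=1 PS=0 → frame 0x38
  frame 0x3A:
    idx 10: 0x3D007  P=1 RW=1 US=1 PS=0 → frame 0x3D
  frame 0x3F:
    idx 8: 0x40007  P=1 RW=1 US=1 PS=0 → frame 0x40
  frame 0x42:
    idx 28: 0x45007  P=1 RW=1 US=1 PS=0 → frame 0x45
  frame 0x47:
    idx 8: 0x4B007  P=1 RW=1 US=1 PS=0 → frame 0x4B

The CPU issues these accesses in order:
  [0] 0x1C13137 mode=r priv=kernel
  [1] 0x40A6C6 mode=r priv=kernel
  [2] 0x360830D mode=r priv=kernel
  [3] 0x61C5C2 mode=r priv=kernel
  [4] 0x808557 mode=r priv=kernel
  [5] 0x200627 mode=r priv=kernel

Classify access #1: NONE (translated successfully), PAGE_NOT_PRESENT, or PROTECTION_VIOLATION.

Trace:
#0 VA=0x1C13137 (r,kernel):
  [0] read 0x32 idx=14: raw=0x34007 flags P=1 W=1 U=1 S=0
  [1] read 0x34 idx=19: raw=0x38007 flags P=1 W=1 U=1 S=0
  → PA=0x38137  (2 entries read)
#1 VA=0x40A6C6 (r,kernel):
  [0] read 0x32 idx=2: raw=0x3A007 flags P=1 W=1 U=1 S=0
  [1] read 0x3A idx=10: raw=0x3D007 flags P=1 W=1 U=1 S=0
  → PA=0x3D6C6  (2 entries read)
#2 VA=0x360830D (r,kernel):
  [0] read 0x32 idx=27: raw=0x3F007 flags P=1 W=1 U=1 S=0
  [1] read 0x3F idx=8: raw=0x40007 flags P=1 W=1 U=1 S=0
  → PA=0x4030D  (2 entries read)
#3 VA=0x61C5C2 (r,kernel):
  [0] read 0x32 idx=3: raw=0x42007 flags P=1 W=1 U=1 S=0
  [1] read 0x42 idx=28: raw=0x45007 flags P=1 W=1 U=1 S=0
  → PA=0x455C2  (2 entries read)
#4 VA=0x808557 (r,kernel):
  [0] read 0x32 idx=4: raw=0x47007 flags P=1 W=1 U=1 S=0
  [1] read 0x47 idx=8: raw=0x4B007 flags P=1 W=1 U=1 S=0
  → PA=0x4B557  (2 entries read)
#5 VA=0x200627 (r,kernel):
  [0] read 0x32 idx=1: raw=0xF004 flags P=0 W=0 U=1 S=0
  ⇒ fault: PAGE_NOT_PRESENT  — 1 lookups

Access #1 fault: NONE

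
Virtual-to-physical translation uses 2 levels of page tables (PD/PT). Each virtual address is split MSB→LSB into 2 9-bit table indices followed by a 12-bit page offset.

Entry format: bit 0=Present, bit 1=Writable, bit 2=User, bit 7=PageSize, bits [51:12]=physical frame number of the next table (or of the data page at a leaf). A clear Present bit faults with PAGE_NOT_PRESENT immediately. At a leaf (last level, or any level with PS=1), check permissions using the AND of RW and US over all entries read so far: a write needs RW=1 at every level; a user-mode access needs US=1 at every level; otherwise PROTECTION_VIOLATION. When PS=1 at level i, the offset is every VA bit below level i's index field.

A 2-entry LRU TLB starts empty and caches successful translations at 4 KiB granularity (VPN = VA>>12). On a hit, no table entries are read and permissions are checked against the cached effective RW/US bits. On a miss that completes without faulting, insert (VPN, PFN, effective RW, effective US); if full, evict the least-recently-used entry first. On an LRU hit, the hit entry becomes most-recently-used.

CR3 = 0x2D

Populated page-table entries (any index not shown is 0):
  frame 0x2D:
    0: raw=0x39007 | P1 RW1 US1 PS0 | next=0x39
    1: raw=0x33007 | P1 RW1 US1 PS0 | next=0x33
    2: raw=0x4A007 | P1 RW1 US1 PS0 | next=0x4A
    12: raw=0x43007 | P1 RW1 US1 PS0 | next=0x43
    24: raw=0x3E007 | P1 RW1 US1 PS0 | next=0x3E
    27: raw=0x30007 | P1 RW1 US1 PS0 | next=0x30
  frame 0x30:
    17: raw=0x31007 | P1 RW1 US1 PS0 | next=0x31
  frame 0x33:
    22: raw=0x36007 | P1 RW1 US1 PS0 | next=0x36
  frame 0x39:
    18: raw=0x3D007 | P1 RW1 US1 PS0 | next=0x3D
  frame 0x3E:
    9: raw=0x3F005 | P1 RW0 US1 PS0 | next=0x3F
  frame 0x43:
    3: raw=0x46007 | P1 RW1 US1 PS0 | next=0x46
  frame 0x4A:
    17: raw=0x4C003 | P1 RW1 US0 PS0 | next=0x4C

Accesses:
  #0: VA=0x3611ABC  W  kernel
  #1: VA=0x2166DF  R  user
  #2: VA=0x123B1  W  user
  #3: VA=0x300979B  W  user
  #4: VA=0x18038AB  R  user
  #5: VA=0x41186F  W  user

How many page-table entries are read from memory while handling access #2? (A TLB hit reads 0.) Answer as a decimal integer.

Walk each access:
#0 VA=0x3611ABC (w,kernel):
  lvl0: tbl 0x2D, slot 27 ⇒ 0x30007 (P1/RW1/US1/PS0)
  lvl1: tbl 0x30, slot 17 ⇒ 0x31007 (P1/RW1/US1/PS0)
  ⇒ phys 0x31ABC  [2 reads]
#1 VA=0x2166DF (r,user):
  lvl0: tbl 0x2D, slot 1 ⇒ 0x33007 (P1/RW1/US1/PS0)
  lvl1: tbl 0x33, slot 22 ⇒ 0x36007 (P1/RW1/US1/PS0)
  ⇒ phys 0x366DF  [2 reads]
#2 VA=0x123B1 (w,user):
  lvl0: tbl 0x2D, slot 0 ⇒ 0x39007 (P1/RW1/US1/PS0)
  lvl1: tbl 0x39, slot 18 ⇒ 0x3D007 (P1/RW1/US1/PS0)
  ⇒ phys 0x3D3B1  [2 reads]
#3 VA=0x300979B (w,user):
  lvl0: tbl 0x2D, slot 24 ⇒ 0x3E007 (P1/RW1/US1/PS0)
  lvl1: tbl 0x3E, slot 9 ⇒ 0x3F005 (P1/RW0/US1/PS0)
  → PROTECTION_VIOLATION  (2 entries read)
#4 VA=0x18038AB (r,user):
  lvl0: tbl 0x2D, slot 12 ⇒ 0x43007 (P1/RW1/US1/PS0)
  lvl1: tbl 0x43, slot 3 ⇒ 0x46007 (P1/RW1/US1/PS0)
  ⇒ phys 0x468AB  [2 reads]
#5 VA=0x41186F (w,user):
  lvl0: tbl 0x2D, slot 2 ⇒ 0x4A007 (P1/RW1/US1/PS0)
  lvl1: tbl 0x4A, slot 17 ⇒ 0x4C003 (P1/RW1/US0/PS0)
  → PROTECTION_VIOLATION  (2 entries read)

Entries read for #2: 2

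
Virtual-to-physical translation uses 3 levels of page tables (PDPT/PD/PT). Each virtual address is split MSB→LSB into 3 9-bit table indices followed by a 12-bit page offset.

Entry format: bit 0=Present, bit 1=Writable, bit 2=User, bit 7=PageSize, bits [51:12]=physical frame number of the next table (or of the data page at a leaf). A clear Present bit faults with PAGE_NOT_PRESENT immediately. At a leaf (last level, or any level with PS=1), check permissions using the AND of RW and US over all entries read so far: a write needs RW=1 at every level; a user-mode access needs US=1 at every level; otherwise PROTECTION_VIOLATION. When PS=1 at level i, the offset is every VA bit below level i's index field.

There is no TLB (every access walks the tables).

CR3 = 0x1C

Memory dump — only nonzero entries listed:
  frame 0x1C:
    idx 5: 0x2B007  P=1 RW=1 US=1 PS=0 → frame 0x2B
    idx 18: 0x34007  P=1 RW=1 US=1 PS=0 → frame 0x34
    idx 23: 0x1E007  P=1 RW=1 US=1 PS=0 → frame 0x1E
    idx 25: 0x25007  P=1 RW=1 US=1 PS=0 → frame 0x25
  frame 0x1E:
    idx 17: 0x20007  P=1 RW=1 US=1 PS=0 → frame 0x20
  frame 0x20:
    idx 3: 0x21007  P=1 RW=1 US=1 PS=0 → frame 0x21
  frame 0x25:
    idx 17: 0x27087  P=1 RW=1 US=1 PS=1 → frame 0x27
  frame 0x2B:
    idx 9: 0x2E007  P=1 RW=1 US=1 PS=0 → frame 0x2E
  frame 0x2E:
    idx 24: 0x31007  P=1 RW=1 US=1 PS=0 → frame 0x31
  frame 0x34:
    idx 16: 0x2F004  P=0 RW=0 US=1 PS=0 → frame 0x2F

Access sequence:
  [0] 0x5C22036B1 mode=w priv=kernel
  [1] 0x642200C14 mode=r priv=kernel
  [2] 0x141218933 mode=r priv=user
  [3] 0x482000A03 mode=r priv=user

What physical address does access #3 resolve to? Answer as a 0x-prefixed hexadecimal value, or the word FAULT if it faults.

Trace:
#0 VA=0x5C22036B1 (w,kernel):
  [0] read 0x1C idx=23: raw=0x1E007 flags P=1 W=1 U=1 S=0
  [1] read 0x1E idx=17: raw=0x20007 flags P=1 W=1 U=1 S=0
  [2] read 0x20 idx=3: raw=0x21007 flags P=1 W=1 U=1 S=0
  ⇒ phys 0x216B1  [3 reads]
#1 VA=0x642200C14 (r,kernel):
  [0] read 0x1C idx=25: raw=0x25007 flags P=1 W=1 U=1 S=0
  [1] read 0x25 idx=17: raw=0x27087 flags P=1 W=1 U=1 S=1
  ⇒ phys 0x27C14 (huge @L1)  [2 reads]
#2 VA=0x141218933 (r,user):
  [0] read 0x1C idx=5: raw=0x2B007 flags P=1 W=1 U=1 S=0
  [1] read 0x2B idx=9: raw=0x2E007 flags P=1 W=1 U=1 S=0
  [2] read 0x2E idx=24: raw=0x31007 flags P=1 W=1 U=1 S=0
  ⇒ phys 0x31933  [3 reads]
#3 VA=0x482000A03 (r,user):
  [0] read 0x1C idx=18: raw=0x34007 flags P=1 W=1 U=1 S=0
  [1] read 0x34 idx=16: raw=0x2F004 flags P=0 W=0 U=1 S=0
  ⇒ fault: PAGE_NOT_PRESENT  — 2 lookups

Access #3 PA: FAULT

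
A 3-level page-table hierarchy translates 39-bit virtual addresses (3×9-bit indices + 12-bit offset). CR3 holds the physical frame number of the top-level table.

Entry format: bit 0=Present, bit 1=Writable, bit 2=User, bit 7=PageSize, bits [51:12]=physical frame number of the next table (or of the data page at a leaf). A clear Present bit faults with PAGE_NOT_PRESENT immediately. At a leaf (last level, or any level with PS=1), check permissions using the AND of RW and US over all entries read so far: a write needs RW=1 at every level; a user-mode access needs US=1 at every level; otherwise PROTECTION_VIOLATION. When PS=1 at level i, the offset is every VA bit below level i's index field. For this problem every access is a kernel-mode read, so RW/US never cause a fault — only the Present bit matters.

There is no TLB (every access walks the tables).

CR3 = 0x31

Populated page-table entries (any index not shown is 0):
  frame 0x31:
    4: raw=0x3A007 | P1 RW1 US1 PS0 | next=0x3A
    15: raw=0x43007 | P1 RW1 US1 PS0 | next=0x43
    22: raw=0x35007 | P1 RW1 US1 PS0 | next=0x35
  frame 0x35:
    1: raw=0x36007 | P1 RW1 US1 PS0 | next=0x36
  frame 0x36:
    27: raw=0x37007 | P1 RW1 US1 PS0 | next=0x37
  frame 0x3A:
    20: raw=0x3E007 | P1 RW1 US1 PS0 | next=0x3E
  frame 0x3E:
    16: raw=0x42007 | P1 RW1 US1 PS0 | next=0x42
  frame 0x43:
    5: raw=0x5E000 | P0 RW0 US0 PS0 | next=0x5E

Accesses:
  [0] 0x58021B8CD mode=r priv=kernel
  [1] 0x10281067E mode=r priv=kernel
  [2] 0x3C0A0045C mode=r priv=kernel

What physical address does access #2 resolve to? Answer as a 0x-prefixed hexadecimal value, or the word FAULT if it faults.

Per-access translation:
#0 VA=0x58021B8CD (r,kernel):
  lvl0: tbl 0x31, slot 22 ⇒ 0x35007 (P1/RW1/US1/PS0)
  lvl1: tbl 0x35, slot 1 ⇒ 0x36007 (P1/RW1/US1/PS0)
  lvl2: tbl 0x36, slot 27 ⇒ 0x37007 (P1/RW1/US1/PS0)
  ✓ 0x378CD  — 3 lookups
#1 VA=0x10281067E (r,kernel):
  lvl0: tbl 0x31, slot 4 ⇒ 0x3A007 (P1/RW1/US1/PS0)
  lvl1: tbl 0x3A, slot 20 ⇒ 0x3E007 (P1/RW1/US1/PS0)
  lvl2: tbl 0x3E, slot 16 ⇒ 0x42007 (P1/RW1/US1/PS0)
  ✓ 0x4267E  — 3 lookups
#2 VA=0x3C0A0045C (r,kernel):
  lvl0: tbl 0x31, slot 15 ⇒ 0x43007 (P1/RW1/US1/PS0)
  lvl1: tbl 0x43, slot 5 ⇒ 0x5E000 (P0/RW0/US0/PS0)
  → PAGE_NOT_PRESENT  (2 entries read)

Access #2 PA: FAULT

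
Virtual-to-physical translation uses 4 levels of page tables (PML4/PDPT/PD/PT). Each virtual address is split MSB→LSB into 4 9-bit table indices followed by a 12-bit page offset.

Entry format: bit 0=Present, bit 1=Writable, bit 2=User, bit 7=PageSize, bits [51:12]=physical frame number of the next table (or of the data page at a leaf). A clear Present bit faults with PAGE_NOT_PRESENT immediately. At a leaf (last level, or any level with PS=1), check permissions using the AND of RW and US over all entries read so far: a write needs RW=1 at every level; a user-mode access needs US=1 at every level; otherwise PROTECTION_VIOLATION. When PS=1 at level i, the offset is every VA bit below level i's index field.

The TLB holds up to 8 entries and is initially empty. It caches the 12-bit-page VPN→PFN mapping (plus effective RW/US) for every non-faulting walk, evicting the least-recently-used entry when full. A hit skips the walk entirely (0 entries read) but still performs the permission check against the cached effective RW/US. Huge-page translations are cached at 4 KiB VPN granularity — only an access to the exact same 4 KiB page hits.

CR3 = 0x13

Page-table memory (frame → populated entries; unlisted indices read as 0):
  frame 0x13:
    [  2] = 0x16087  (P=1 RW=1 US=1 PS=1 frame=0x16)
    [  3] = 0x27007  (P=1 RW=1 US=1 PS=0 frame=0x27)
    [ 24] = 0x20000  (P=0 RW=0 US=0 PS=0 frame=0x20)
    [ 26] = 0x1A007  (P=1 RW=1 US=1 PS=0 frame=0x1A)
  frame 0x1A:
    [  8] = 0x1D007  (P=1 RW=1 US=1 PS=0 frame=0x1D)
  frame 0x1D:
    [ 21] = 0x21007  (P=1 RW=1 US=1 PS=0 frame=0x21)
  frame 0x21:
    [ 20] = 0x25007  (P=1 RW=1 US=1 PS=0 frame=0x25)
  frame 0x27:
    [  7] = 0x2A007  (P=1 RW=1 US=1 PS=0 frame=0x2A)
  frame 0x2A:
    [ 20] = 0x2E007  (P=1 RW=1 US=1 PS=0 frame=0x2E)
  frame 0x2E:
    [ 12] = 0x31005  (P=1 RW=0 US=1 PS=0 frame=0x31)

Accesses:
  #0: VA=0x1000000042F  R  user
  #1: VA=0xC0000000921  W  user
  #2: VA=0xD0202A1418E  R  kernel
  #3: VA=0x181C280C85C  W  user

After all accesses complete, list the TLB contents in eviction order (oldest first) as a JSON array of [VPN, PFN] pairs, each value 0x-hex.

Walk each access:
#0 VA=0x1000000042F (r,user):
  [0] read 0x13 idx=2: raw=0x16087 flags P=1 W=1 U=1 S=1
  ✓ 0x1642F (huge @L0)  — 1 lookups
#1 VA=0xC0000000921 (w,user):
  [0] read 0x13 idx=24: raw=0x20000 flags P=0 W=0 U=0 S=0
  → PAGE_NOT_PRESENT  (1 entries read)
#2 VA=0xD0202A1418E (r,kernel):
  [0] read 0x13 idx=26: raw=0x1A007 flags P=1 W=1 U=1 S=0
  [1] read 0x1A idx=8: raw=0x1D007 flags P=1 W=1 U=1 S=0
  [2] read 0x1D idx=21: raw=0x21007 flags P=1 W=1 U=1 S=0
  [3] read 0x21 idx=20: raw=0x25007 flags P=1 W=1 U=1 S=0
  ✓ 0x2518E  — 4 lookups
#3 VA=0x181C280C85C (w,user):
  [0] read 0x13 idx=3: raw=0x27007 flags P=1 W=1 U=1 S=0
  [1] read 0x27 idx=7: raw=0x2A007 flags P=1 W=1 U=1 S=0
  [2] read 0x2A idx=20: raw=0x2E007 flags P=1 W=1 U=1 S=0
  [3] read 0x2E idx=12: raw=0x31005 flags P=1 W=0 U=1 S=0
  → PROTECTION_VIOLATION  (4 entries read)

TLB: [["0x10000000", "0x16"], ["0xD0202A14", "0x25"]]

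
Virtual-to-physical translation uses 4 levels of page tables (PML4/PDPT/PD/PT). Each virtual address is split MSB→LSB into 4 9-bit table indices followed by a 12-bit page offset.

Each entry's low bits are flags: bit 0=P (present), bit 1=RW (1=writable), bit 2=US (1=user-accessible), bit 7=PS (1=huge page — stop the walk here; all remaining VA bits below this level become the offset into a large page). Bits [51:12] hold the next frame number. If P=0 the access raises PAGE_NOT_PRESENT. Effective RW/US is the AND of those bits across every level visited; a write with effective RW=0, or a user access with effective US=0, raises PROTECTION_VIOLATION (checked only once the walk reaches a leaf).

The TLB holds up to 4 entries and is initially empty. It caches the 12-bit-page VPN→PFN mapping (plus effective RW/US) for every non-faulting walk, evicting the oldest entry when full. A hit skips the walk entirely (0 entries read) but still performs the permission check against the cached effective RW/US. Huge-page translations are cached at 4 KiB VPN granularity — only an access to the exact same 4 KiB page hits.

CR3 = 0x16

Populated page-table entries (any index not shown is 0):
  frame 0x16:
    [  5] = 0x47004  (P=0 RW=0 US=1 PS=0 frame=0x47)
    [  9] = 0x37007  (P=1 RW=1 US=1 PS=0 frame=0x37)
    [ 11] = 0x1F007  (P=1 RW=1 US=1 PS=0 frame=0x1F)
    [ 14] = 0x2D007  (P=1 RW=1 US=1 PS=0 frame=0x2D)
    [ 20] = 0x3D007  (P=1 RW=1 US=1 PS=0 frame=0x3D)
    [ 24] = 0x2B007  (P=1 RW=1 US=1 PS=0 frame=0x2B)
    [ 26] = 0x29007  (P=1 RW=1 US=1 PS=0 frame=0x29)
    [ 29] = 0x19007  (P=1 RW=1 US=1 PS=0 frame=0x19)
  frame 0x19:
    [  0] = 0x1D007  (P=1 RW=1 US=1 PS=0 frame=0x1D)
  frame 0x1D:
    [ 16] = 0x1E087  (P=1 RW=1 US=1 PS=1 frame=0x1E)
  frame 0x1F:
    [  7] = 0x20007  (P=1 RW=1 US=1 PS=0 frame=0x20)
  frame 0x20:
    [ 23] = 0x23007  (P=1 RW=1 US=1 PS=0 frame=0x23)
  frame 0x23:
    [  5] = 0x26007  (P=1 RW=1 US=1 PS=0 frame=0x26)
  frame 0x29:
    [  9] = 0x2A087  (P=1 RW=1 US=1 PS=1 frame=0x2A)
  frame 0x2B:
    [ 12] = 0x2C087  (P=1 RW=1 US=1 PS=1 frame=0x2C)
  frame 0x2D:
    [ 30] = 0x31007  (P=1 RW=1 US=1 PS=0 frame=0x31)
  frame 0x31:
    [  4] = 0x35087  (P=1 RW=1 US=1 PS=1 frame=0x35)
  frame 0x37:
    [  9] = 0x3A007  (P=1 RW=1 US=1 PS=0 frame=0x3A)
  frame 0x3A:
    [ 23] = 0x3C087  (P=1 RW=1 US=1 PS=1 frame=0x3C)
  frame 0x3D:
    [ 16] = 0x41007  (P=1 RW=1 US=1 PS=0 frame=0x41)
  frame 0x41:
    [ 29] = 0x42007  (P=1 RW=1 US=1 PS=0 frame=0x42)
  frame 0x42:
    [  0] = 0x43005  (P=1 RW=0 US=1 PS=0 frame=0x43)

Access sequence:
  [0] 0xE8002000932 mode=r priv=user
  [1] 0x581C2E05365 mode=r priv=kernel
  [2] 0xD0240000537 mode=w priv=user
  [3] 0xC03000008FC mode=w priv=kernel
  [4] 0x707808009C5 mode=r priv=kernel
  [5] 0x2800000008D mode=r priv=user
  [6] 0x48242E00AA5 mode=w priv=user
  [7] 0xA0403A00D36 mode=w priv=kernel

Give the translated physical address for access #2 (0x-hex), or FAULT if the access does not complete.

Per-access translation:
#0 VA=0xE8002000932 (r,user):
  L0: frame=0x16 idx=29 entry=0x19007 [P=1 RW=1 US=1 PS=0]
  L1: frame=0x19 idx=0 entry=0x1D007 [P=1 RW=1 US=1 PS=0]
  L2: frame=0x1D idx=16 entry=0x1E087 [P=1 RW=1 US=1 PS=1]
  ⇒ phys 0x1E932 (huge @L2)  [3 reads]
#1 VA=0x581C2E05365 (r,kernel):
  L0: frame=0x16 idx=11 entry=0x1F007 [P=1 RW=1 US=1 PS=0]
  L1: frame=0x1F idx=7 entry=0x20007 [P=1 RW=1 US=1 PS=0]
  L2: frame=0x20 idx=23 entry=0x23007 [P=1 RW=1 US=1 PS=0]
  L3: frame=0x23 idx=5 entry=0x26007 [P=1 RW=1 US=1 PS=0]
  ⇒ phys 0x26365  [4 reads]
#2 VA=0xD0240000537 (w,user):
  L0: frame=0x16 idx=26 entry=0x29007 [P=1 RW=1 US=1 PS=0]
  L1: frame=0x29 idx=9 entry=0x2A087 [P=1 RW=1 US=1 PS=1]
  ⇒ phys 0x2A537 (huge @L1)  [2 reads]
#3 VA=0xC03000008FC (w,kernel):
  L0: frame=0x16 idx=24 entry=0x2B007 [P=1 RW=1 US=1 PS=0]
  L1: frame=0x2B idx=12 entry=0x2C087 [P=1 RW=1 US=1 PS=1]
  ⇒ phys 0x2C8FC (huge @L1)  [2 reads]
#4 VA=0x707808009C5 (r,kernel):
  L0: frame=0x16 idx=14 entry=0x2D007 [P=1 RW=1 US=1 PS=0]
  L1: frame=0x2D idx=30 entry=0x31007 [P=1 RW=1 US=1 PS=0]
  L2: frame=0x31 idx=4 entry=0x35087 [P=1 RW=1 US=1 PS=1]
  ⇒ phys 0x359C5 (huge @L2)  [3 reads]
#5 VA=0x2800000008D (r,user):
  L0: frame=0x16 idx=5 entry=0x47004 [P=0 RW=0 US=1 PS=0]
  ⇒ fault: PAGE_NOT_PRESENT  — 1 lookups
#6 VA=0x48242E00AA5 (w,user):
  L0: frame=0x16 idx=9 entry=0x37007 [P=1 RW=1 US=1 PS=0]
  L1: frame=0x37 idx=9 entry=0x3A007 [P=1 RW=1 US=1 PS=0]
  L2: frame=0x3A idx=23 entry=0x3C087 [P=1 RW=1 US=1 PS=1]
  ⇒ phys 0x3CAA5 (huge @L2)  [3 reads]
#7 VA=0xA0403A00D36 (w,kernel):
  L0: frame=0x16 idx=20 entry=0x3D007 [P=1 RW=1 US=1 PS=0]
  L1: frame=0x3D idx=16 entry=0x41007 [P=1 RW=1 US=1 PS=0]
  L2: frame=0x41 idx=29 entry=0x42007 [P=1 RW=1 US=1 PS=0]
  L3: frame=0x42 idx=0 entry=0x43005 [P=1 RW=0 US=1 PS=0]
  ⇒ fault: PROTECTION_VIOLATION  — 4 lookups

Access #2 PA: 0x2A537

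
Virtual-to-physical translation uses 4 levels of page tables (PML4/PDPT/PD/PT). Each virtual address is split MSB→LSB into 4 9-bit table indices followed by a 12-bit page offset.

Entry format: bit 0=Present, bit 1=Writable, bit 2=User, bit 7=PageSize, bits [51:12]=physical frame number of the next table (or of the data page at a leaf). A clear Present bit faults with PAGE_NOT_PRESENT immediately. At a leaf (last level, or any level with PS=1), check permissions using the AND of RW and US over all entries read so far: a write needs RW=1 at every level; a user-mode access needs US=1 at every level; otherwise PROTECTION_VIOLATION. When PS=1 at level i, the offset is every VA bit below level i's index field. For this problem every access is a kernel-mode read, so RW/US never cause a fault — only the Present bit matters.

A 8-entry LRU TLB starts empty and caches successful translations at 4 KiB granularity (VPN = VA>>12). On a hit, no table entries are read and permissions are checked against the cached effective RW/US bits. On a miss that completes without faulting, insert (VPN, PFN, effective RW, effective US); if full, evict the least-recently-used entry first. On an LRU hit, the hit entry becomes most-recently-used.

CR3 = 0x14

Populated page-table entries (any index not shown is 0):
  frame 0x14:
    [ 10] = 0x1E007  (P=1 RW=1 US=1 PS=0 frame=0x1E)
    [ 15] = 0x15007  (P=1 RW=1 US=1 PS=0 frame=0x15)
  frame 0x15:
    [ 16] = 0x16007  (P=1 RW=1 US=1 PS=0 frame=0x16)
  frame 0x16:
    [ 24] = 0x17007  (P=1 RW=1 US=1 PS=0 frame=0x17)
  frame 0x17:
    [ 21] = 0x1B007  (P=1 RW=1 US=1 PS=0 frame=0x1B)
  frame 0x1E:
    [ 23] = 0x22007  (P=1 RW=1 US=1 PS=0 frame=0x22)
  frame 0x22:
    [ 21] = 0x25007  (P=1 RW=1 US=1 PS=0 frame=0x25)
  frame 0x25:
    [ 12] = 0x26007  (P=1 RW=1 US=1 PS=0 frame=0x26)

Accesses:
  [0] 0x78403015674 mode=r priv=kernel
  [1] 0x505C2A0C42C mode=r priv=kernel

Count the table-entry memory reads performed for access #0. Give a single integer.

Walk each access:
#0 VA=0x78403015674 (r,kernel):
  lvl0: tbl 0x14, slot 15 ⇒ 0x15007 (P1/RW1/US1/PS0)
  lvl1: tbl 0x15, slot 16 ⇒ 0x16007 (P1/RW1/US1/PS0)
  lvl2: tbl 0x16, slot 24 ⇒ 0x17007 (P1/RW1/US1/PS0)
  lvl3: tbl 0x17, slot 21 ⇒ 0x1B007 (P1/RW1/US1/PS0)
  ✓ 0x1B674  — 4 lookups
#1 VA=0x505C2A0C42C (r,kernel):
  lvl0: tbl 0x14, slot 10 ⇒ 0x1E007 (P1/RW1/US1/PS0)
  lvl1: tbl 0x1E, slot 23 ⇒ 0x22007 (P1/RW1/US1/PS0)
  lvl2: tbl 0x22, slot 21 ⇒ 0x25007 (P1/RW1/US1/PS0)
  lvl3: tbl 0x25, slot 12 ⇒ 0x26007 (P1/RW1/US1/PS0)
  ✓ 0x2642C  — 4 lookups

Entries read for #0: 4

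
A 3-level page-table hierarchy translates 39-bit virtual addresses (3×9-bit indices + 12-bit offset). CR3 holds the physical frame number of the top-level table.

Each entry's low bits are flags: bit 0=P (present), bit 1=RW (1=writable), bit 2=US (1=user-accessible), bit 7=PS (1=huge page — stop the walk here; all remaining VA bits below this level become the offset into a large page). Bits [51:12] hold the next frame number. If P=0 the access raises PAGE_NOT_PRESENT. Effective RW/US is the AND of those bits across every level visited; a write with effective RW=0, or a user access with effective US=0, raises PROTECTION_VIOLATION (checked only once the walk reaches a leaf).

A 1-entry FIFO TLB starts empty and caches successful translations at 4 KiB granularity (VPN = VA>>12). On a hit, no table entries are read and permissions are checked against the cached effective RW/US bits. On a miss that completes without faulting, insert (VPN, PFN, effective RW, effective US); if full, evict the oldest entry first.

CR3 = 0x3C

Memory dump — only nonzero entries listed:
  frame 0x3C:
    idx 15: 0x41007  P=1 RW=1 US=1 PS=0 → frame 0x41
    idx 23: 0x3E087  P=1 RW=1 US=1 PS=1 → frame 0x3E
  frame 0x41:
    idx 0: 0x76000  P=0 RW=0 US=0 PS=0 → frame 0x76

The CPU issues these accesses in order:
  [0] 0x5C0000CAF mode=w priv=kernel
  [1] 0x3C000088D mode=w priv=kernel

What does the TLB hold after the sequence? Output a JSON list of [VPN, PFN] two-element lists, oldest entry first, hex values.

Trace:
#0 VA=0x5C0000CAF (w,kernel):
  lvl0: tbl 0x3C, slot 23 ⇒ 0x3E087 (P1/RW1/US1/PS1)
  → PA=0x3ECAF (huge @L0)  (1 entries read)
#1 VA=0x3C000088D (w,kernel):
  lvl0: tbl 0x3C, slot 15 ⇒ 0x41007 (P1/RW1/US1/PS0)
  lvl1: tbl 0x41, slot 0 ⇒ 0x76000 (P0/RW0/US0/PS0)
  ✗ PAGE_NOT_PRESENT  [2 reads]

TLB: [["0x5C0000", "0x3E"]]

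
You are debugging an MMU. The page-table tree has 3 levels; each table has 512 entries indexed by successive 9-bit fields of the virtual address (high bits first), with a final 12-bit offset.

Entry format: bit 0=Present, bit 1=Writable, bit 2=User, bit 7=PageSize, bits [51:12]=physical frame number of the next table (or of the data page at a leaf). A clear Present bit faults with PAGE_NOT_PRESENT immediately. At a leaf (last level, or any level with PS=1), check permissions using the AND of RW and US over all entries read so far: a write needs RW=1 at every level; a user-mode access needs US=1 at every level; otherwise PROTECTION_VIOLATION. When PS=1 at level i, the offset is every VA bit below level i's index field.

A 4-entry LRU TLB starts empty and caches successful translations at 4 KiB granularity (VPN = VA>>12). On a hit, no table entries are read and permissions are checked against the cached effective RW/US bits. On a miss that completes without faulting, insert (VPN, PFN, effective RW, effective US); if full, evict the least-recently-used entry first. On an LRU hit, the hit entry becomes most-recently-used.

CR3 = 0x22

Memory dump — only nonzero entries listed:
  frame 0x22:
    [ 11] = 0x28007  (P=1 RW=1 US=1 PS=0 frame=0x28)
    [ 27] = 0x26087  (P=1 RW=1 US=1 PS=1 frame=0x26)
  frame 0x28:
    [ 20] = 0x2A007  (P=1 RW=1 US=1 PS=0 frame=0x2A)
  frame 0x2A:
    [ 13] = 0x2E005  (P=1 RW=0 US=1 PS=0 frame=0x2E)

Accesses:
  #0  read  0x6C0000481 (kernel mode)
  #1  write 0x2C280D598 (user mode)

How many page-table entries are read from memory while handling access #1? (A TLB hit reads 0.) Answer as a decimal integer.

Per-access translation:
#0 VA=0x6C0000481 (r,kernel):
  [0] read 0x22 idx=27: raw=0x26087 flags P=1 W=1 U=1 S=1
  → PA=0x26481 (huge @L0)  (1 entries read)
#1 VA=0x2C280D598 (w,user):
  [0] read 0x22 idx=11: raw=0x28007 flags P=1 W=1 U=1 S=0
  [1] read 0x28 idx=20: raw=0x2A007 flags P=1 W=1 U=1 S=0
  [2] read 0x2A idx=13: raw=0x2E005 flags P=1 W=0 U=1 S=0
  ✗ PROTECTION_VIOLATION  [3 reads]

Entries read for #1: 3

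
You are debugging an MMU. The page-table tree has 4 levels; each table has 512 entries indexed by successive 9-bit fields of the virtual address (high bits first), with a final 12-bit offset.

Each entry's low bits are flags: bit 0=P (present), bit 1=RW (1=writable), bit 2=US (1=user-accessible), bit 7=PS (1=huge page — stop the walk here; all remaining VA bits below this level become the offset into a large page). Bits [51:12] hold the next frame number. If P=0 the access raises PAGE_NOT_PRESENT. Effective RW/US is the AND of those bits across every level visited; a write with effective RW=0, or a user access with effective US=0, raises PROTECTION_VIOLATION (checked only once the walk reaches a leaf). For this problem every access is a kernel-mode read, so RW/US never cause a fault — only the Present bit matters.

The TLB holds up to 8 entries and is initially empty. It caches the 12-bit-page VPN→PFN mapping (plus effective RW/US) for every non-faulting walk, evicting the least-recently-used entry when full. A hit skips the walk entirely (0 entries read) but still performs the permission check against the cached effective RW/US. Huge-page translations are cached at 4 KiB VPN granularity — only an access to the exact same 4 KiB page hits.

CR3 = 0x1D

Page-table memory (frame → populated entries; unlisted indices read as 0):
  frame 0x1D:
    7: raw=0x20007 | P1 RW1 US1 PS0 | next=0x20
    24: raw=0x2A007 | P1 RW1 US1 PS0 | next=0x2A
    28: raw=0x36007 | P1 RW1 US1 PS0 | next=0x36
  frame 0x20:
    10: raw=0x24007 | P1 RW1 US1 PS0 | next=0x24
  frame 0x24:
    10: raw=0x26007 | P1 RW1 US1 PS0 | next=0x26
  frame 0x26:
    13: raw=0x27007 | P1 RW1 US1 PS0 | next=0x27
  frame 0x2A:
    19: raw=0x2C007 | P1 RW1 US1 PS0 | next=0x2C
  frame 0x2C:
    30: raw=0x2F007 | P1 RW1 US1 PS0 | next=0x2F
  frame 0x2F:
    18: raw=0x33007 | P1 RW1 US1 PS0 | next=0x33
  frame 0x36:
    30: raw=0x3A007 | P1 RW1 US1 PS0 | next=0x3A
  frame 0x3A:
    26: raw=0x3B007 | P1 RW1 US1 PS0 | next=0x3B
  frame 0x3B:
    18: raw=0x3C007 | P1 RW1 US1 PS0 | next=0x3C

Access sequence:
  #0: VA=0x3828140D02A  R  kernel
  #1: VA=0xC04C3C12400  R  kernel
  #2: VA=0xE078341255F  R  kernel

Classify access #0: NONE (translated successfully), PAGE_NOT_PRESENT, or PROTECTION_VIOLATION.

Trace:
#0 VA=0x3828140D02A (r,kernel):
  [0] read 0x1D idx=7: raw=0x20007 flags P=1 W=1 U=1 S=0
  [1] read 0x20 idx=10: raw=0x24007 flags P=1 W=1 U=1 S=0
  [2] read 0x24 idx=10: raw=0x26007 flags P=1 W=1 U=1 S=0
  [3] read 0x26 idx=13: raw=0x27007 flags P=1 W=1 U=1 S=0
  ✓ 0x2702A  — 4 lookups
#1 VA=0xC04C3C12400 (r,kernel):
  [0] read 0x1D idx=24: raw=0x2A007 flags P=1 W=1 U=1 S=0
  [1] read 0x2A idx=19: raw=0x2C007 flags P=1 W=1 U=1 S=0
  [2] read 0x2C idx=30: raw=0x2F007 flags P=1 W=1 U=1 S=0
  [3] read 0x2F idx=18: raw=0x33007 flags P=1 W=1 U=1 S=0
  ✓ 0x33400  — 4 lookups
#2 VA=0xE078341255F (r,kernel):
  [0] read 0x1D idx=28: raw=0x36007 flags P=1 W=1 U=1 S=0
  [1] read 0x36 idx=30: raw=0x3A007 flags P=1 W=1 U=1 S=0
  [2] read 0x3A idx=26: raw=0x3B007 flags P=1 W=1 U=1 S=0
  [3] read 0x3B idx=18: raw=0x3C007 flags P=1 W=1 U=1 S=0
  ✓ 0x3C55F  — 4 lookups

Access #0 fault: NONE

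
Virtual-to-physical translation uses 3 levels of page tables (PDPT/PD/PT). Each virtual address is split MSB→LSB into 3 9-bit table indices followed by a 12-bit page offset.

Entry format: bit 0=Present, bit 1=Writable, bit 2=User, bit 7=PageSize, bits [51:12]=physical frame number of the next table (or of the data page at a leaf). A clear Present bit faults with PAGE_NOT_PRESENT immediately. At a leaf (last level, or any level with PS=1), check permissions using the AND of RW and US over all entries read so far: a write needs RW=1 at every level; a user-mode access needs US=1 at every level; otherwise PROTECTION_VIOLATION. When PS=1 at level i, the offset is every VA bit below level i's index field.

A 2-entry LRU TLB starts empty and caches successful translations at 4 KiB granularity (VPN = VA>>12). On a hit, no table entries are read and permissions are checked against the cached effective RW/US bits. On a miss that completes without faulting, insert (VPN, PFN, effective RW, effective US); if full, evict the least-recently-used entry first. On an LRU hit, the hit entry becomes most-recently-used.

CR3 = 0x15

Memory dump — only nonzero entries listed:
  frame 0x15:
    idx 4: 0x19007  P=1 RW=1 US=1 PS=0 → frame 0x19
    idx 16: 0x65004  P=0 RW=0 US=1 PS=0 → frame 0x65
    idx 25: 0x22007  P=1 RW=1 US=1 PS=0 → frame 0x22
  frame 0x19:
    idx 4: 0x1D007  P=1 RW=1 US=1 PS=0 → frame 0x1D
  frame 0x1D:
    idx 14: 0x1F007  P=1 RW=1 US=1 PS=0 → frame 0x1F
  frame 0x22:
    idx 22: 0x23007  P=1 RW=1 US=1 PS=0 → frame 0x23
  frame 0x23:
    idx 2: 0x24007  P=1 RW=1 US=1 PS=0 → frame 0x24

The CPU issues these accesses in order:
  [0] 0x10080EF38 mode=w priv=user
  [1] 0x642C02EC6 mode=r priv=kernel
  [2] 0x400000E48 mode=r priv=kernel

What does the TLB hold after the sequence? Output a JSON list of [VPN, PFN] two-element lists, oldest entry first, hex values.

Per-access translation:
#0 VA=0x10080EF38 (w,user):
  L0: frame=0x15 idx=4 entry=0x19007 [P=1 RW=1 US=1 PS=0]
  L1: frame=0x19 idx=4 entry=0x1D007 [P=1 RW=1 US=1 PS=0]
  L2: frame=0x1D idx=14 entry=0x1F007 [P=1 RW=1 US=1 PS=0]
  → PA=0x1FF38  (3 entries read)
#1 VA=0x642C02EC6 (r,kernel):
  L0: frame=0x15 idx=25 entry=0x22007 [P=1 RW=1 US=1 PS=0]
  L1: frame=0x22 idx=22 entry=0x23007 [P=1 RW=1 US=1 PS=0]
  L2: frame=0x23 idx=2 entry=0x24007 [P=1 RW=1 US=1 PS=0]
  → PA=0x24EC6  (3 entries read)
#2 VA=0x400000E48 (r,kernel):
  L0: frame=0x15 idx=16 entry=0x65004 [P=0 RW=0 US=1 PS=0]
  → PAGE_NOT_PRESENT  (1 entries read)

TLB: [["0x10080E", "0x1F"], ["0x642C02", "0x24"]]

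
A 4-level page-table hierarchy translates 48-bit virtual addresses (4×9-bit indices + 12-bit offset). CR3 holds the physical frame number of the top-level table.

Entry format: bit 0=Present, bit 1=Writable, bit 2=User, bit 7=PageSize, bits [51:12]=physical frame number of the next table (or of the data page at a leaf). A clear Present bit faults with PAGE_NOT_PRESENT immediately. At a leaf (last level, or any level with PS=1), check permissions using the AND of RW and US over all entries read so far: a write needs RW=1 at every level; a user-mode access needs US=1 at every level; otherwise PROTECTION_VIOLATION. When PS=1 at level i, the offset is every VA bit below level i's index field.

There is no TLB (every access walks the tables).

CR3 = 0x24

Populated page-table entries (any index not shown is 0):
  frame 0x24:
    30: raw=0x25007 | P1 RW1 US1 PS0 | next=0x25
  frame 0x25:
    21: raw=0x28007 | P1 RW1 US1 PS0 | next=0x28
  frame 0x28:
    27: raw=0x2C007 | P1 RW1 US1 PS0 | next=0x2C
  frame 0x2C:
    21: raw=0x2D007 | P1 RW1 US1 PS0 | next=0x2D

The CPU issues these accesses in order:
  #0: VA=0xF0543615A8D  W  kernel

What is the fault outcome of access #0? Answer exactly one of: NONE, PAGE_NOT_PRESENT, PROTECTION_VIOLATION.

Trace:
#0 VA=0xF0543615A8D (w,kernel):
  L0: frame=0x24 idx=30 entry=0x25007 [P=1 RW=1 US=1 PS=0]
  L1: frame=0x25 idx=21 entry=0x28007 [P=1 RW=1 US=1 PS=0]
  L2: frame=0x28 idx=27 entry=0x2C007 [P=1 RW=1 US=1 PS=0]
  L3: frame=0x2C idx=21 entry=0x2D007 [P=1 RW=1 US=1 PS=0]
  ✓ 0x2DA8D  — 4 lookups

Access #0 fault: NONE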